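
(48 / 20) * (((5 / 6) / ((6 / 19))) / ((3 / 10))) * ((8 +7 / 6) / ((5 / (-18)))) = -2090 / 3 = -696.67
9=9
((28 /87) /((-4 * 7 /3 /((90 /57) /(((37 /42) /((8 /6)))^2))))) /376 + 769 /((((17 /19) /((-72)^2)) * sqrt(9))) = 895110360089424 /602700881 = 1485165.18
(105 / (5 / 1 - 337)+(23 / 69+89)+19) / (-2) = -107585 / 1992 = -54.01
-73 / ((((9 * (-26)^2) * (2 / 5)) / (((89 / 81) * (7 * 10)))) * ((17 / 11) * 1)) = -12506725 / 8377668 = -1.49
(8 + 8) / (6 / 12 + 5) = 2.91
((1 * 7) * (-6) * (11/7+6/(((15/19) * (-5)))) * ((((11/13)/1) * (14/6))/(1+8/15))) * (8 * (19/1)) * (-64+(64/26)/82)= 21549217536/796835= 27043.51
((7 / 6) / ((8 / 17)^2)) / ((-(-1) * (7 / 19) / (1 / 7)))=5491 / 2688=2.04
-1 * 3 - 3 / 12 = -13 / 4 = -3.25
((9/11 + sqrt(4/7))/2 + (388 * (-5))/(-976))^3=876257125 * sqrt(7)/352988944 + 286081015729/19335149504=21.36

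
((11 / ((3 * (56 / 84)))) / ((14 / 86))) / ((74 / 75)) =35475 / 1036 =34.24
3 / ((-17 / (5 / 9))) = -5 / 51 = -0.10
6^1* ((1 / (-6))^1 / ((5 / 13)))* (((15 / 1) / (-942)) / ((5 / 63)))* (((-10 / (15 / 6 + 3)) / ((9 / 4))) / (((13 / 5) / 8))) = -2240 / 1727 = -1.30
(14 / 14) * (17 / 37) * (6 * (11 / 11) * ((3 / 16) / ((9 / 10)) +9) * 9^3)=2738853 / 148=18505.76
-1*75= -75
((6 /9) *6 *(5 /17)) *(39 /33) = 1.39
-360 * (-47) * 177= 2994840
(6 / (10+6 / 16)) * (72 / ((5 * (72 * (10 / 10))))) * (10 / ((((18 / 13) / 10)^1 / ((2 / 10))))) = 416 / 249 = 1.67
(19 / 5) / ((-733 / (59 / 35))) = -1121 / 128275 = -0.01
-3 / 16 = -0.19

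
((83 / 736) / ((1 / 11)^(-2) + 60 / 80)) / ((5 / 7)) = 581 / 448040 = 0.00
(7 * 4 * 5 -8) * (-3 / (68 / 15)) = -1485 / 17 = -87.35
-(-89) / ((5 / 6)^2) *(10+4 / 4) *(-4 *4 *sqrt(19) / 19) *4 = -2255616 *sqrt(19) / 475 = -20698.95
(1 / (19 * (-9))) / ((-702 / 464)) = 0.00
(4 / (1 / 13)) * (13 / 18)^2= 2197 / 81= 27.12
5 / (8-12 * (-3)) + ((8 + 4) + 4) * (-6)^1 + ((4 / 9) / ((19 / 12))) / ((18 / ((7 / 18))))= -19477891 / 203148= -95.88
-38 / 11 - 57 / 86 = -3895 / 946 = -4.12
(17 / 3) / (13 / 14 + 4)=238 / 207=1.15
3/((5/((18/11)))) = 54/55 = 0.98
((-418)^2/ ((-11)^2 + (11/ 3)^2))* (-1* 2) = -12996/ 5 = -2599.20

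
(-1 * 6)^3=-216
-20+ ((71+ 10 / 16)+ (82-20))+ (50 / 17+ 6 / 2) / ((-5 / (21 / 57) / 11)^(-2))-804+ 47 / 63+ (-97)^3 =-6628294651435 / 7257096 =-913353.59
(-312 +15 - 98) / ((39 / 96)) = -12640 / 13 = -972.31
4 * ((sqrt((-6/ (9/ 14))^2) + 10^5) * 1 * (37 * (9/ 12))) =11101036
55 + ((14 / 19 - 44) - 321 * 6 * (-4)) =146599 / 19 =7715.74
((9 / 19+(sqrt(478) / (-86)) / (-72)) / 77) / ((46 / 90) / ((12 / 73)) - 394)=-4860 / 308811503 - 15 *sqrt(478) / 2795556764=-0.00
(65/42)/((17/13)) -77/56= -547/2856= -0.19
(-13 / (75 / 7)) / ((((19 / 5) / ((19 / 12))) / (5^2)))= -455 / 36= -12.64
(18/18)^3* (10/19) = 10/19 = 0.53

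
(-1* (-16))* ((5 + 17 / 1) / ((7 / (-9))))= -3168 / 7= -452.57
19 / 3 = 6.33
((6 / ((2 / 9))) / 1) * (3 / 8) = 81 / 8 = 10.12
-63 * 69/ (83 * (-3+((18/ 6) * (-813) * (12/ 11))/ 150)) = 398475/ 157783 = 2.53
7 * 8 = 56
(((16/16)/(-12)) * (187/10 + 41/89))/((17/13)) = -221689/181560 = -1.22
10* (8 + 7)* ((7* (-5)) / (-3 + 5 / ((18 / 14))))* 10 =-118125 / 2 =-59062.50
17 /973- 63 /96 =-19889 /31136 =-0.64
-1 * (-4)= 4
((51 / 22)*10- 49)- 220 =-2704 / 11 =-245.82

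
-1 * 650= -650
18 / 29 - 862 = -24980 / 29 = -861.38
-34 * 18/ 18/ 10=-17/ 5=-3.40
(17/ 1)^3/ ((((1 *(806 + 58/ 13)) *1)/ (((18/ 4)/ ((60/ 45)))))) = 574821/ 28096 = 20.46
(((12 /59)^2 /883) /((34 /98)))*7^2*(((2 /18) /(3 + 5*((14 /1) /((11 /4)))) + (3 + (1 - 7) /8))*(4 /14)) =0.00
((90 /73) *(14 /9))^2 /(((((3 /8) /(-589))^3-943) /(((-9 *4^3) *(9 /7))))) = 1518584173992345600 /525742708650559499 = 2.89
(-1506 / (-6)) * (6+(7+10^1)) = 5773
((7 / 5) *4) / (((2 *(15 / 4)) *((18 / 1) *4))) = 0.01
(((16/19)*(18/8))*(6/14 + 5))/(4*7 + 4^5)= 18/1841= 0.01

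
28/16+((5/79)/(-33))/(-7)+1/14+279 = 20498861/72996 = 280.82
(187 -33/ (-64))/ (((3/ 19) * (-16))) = -228019/ 3072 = -74.22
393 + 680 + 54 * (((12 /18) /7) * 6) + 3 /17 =1104.03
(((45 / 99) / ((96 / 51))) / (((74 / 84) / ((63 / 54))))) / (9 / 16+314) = 595 / 585266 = 0.00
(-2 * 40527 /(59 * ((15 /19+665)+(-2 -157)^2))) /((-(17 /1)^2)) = 1540026 /8405955439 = 0.00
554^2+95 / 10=613851 / 2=306925.50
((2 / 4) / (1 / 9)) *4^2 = 72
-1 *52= -52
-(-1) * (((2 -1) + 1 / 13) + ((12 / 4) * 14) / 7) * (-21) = -1932 / 13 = -148.62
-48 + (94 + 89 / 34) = 1653 / 34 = 48.62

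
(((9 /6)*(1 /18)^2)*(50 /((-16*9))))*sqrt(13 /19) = -25*sqrt(247) /295488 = -0.00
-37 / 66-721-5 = -726.56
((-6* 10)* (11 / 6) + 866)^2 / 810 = 3528 / 5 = 705.60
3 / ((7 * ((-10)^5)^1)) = -3 / 700000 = -0.00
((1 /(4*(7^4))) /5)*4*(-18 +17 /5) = -0.00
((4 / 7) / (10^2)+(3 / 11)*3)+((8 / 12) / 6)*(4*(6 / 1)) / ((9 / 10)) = 196822 / 51975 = 3.79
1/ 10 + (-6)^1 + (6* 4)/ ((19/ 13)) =1999/ 190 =10.52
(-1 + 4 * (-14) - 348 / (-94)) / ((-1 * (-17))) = -2505 / 799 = -3.14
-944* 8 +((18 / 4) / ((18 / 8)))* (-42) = -7636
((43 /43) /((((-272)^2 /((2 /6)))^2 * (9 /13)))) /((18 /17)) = 13 /469444460544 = 0.00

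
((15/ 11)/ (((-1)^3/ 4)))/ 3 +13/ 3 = 83/ 33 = 2.52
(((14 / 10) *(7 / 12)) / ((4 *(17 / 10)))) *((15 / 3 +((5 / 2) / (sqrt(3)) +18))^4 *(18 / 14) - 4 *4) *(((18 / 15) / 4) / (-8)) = -16984527 / 10240 - 1026053 *sqrt(3) / 4352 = -2067.00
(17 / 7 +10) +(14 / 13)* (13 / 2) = 136 / 7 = 19.43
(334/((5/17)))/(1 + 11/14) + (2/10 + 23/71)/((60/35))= 11293289/17750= 636.24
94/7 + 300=2194/7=313.43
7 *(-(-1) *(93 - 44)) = 343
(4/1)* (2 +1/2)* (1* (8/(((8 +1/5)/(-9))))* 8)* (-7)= 201600/41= 4917.07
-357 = -357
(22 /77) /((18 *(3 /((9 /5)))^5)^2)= 0.00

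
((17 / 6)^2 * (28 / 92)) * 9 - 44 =-2025 / 92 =-22.01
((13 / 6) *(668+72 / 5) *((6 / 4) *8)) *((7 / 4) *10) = 310492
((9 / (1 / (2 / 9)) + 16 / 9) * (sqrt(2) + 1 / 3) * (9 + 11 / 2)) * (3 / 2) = 493 / 18 + 493 * sqrt(2) / 6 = 143.59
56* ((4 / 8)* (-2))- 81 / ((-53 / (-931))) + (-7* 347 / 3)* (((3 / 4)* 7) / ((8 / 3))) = -5211605 / 1696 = -3072.88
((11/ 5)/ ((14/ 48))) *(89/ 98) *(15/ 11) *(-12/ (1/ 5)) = -192240/ 343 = -560.47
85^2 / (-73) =-7225 / 73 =-98.97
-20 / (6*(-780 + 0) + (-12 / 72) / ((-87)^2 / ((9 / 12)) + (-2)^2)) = 1211520 / 283495681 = 0.00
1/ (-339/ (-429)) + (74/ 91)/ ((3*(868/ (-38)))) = 8392024/ 6694233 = 1.25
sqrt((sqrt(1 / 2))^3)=2^(1 / 4) / 2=0.59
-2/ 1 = -2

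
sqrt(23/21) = sqrt(483)/21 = 1.05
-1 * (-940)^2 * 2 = -1767200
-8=-8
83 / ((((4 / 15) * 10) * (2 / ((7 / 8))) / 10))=8715 / 64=136.17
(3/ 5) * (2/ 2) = 3/ 5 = 0.60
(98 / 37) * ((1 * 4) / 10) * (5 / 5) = 196 / 185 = 1.06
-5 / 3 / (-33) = 5 / 99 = 0.05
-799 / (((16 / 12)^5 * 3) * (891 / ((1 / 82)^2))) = -799 / 75739136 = -0.00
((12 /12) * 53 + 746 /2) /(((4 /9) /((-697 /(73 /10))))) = -6680745 /73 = -91517.05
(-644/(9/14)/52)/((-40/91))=7889/180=43.83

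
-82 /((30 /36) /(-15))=1476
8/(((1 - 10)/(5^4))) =-5000/9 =-555.56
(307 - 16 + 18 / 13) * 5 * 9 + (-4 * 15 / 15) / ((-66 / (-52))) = 5643133 / 429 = 13154.16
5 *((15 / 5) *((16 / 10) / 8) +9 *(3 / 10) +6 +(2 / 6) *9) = 61.50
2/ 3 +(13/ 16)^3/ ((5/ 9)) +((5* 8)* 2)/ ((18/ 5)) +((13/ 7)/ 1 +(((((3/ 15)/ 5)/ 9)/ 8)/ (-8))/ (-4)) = 18430023/ 716800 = 25.71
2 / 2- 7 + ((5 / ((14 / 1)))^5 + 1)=-2685995 / 537824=-4.99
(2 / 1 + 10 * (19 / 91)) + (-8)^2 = 6196 / 91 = 68.09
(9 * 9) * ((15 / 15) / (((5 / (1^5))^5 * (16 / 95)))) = 1539 / 10000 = 0.15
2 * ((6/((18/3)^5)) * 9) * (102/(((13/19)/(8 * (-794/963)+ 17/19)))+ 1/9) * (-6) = 10638943/150228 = 70.82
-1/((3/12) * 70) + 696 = 24358/35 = 695.94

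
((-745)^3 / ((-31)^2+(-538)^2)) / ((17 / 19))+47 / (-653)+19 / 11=-11274733979295 / 7092328991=-1589.71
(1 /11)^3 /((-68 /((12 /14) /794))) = -3 /251521732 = -0.00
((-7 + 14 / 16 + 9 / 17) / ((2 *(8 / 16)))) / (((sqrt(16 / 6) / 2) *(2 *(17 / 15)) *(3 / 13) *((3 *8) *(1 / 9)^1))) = -148395 *sqrt(6) / 73984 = -4.91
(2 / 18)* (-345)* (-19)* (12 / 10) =874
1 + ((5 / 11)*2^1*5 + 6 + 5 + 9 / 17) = 3193 / 187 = 17.07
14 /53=0.26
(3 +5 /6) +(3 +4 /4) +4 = 11.83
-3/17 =-0.18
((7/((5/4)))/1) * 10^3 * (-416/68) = -582400/17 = -34258.82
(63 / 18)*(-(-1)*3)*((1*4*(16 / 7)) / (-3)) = -32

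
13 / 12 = 1.08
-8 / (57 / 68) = -544 / 57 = -9.54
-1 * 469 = -469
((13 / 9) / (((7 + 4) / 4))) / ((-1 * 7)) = -52 / 693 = -0.08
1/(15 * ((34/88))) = 44/255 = 0.17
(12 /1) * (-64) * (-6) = 4608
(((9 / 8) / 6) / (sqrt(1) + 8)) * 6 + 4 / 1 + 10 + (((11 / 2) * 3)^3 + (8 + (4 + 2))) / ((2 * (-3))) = -35371 / 48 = -736.90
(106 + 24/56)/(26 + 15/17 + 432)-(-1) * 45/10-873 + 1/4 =-189599451/218428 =-868.02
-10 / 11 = -0.91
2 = 2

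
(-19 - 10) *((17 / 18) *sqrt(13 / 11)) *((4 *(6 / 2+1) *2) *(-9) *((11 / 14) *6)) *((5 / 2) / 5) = 11832 *sqrt(143) / 7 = 20212.88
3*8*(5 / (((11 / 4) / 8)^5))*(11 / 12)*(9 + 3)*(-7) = -28185722880 / 14641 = -1925122.80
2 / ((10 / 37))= 37 / 5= 7.40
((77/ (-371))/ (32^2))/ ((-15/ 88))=121/ 101760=0.00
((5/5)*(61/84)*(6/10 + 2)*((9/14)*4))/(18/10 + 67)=2379/33712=0.07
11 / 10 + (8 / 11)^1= 201 / 110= 1.83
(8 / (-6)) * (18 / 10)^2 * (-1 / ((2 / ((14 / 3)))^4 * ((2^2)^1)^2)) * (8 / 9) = 4802 / 675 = 7.11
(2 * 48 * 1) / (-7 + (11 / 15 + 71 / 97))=-139680 / 8053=-17.35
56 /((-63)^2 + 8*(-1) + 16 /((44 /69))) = 616 /43847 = 0.01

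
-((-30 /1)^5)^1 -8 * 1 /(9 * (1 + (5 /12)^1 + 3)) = 24299999.80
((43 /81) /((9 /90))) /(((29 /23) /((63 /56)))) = 4945 /1044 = 4.74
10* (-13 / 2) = -65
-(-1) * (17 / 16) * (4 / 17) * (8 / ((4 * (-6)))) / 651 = -1 / 7812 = -0.00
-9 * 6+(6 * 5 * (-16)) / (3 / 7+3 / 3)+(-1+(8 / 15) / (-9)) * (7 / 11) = -52741 / 135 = -390.67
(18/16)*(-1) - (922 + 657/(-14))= -49067/56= -876.20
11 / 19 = 0.58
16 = 16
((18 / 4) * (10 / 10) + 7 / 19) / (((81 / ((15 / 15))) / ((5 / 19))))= 925 / 58482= 0.02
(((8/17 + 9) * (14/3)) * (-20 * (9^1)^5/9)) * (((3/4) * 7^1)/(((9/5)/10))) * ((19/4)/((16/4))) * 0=0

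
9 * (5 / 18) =5 / 2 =2.50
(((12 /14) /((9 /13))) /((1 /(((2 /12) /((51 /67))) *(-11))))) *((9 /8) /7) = -9581 /19992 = -0.48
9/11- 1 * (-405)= 4464/11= 405.82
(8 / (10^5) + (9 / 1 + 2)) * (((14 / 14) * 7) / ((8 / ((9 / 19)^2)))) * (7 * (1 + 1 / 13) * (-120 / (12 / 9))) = -2644747119 / 1805000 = -1465.23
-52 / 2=-26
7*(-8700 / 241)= -60900 / 241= -252.70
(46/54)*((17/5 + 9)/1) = 1426/135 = 10.56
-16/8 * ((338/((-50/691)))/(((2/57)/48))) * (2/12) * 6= 319507344/25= 12780293.76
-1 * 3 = -3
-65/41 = -1.59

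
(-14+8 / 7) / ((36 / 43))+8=-103 / 14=-7.36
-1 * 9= -9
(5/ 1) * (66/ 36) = 55/ 6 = 9.17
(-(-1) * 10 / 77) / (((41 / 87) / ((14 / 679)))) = 1740 / 306229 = 0.01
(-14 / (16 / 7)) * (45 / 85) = -441 / 136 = -3.24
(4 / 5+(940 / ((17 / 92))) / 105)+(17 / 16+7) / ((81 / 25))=13298377 / 257040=51.74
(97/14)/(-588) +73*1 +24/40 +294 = 15129931/41160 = 367.59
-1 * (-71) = 71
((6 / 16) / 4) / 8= 3 / 256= 0.01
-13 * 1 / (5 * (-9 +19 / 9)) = 117 / 310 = 0.38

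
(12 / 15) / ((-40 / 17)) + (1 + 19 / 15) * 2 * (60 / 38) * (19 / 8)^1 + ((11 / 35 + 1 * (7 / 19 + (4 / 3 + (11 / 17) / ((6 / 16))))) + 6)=2984693 / 113050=26.40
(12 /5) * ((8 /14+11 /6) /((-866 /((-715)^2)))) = -10326745 /3031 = -3407.04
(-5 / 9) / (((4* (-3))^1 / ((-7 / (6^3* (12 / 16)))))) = -0.00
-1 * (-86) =86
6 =6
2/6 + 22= 67/3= 22.33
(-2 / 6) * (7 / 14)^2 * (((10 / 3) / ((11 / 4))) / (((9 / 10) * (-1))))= 100 / 891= 0.11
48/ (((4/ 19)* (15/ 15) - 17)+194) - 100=-335788/ 3367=-99.73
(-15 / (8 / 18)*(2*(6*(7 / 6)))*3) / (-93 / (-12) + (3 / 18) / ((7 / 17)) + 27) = -119070 / 2953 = -40.32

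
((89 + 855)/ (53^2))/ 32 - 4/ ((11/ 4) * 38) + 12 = 14057331/ 1174162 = 11.97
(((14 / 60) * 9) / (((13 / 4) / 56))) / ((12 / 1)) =196 / 65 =3.02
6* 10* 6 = 360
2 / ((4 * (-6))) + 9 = 107 / 12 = 8.92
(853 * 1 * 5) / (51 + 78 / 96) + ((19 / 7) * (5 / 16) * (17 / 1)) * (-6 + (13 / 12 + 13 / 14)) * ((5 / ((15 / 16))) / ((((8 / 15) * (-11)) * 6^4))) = 4578432234385 / 55592925696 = 82.36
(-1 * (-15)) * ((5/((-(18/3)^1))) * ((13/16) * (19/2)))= -6175/64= -96.48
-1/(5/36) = -36/5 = -7.20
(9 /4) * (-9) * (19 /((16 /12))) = -4617 /16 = -288.56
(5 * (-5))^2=625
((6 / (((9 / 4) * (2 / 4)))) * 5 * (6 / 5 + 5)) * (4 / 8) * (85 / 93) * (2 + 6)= 5440 / 9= 604.44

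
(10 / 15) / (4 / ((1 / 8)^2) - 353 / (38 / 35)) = -76 / 7881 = -0.01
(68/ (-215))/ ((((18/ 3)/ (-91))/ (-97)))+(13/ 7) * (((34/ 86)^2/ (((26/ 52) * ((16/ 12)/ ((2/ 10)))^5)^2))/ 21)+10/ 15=-107766206463926050969/ 231938560000000000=-464.63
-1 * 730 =-730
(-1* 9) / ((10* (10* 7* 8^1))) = -9 / 5600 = -0.00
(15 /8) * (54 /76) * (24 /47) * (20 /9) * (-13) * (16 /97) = -3.24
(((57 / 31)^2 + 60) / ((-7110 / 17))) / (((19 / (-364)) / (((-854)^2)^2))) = 422945993634321248 / 273885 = 1544246649631.49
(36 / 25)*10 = 72 / 5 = 14.40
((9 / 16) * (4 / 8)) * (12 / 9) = 3 / 8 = 0.38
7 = 7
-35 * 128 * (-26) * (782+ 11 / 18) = 820426880 / 9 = 91158542.22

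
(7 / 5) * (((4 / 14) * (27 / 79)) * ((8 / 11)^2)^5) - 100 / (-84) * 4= 1025745894967916 / 215150937065295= 4.77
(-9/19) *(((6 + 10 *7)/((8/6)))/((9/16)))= -48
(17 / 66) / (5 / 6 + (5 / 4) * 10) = 17 / 880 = 0.02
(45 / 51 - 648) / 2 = -11001 / 34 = -323.56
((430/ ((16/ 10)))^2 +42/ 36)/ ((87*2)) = 3466931/ 8352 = 415.10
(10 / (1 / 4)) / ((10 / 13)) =52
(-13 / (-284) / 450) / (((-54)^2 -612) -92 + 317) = 13 / 323206200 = 0.00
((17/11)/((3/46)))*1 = 782/33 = 23.70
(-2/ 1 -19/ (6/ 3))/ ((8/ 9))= -207/ 16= -12.94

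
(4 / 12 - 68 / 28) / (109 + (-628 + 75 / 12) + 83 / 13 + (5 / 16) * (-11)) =9152 / 2226819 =0.00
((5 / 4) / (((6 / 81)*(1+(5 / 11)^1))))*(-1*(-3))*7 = 31185 / 128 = 243.63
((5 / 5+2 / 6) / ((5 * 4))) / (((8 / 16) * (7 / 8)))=16 / 105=0.15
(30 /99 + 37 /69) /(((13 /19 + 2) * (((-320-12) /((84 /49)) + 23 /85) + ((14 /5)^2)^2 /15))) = -37821875 /22898595852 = -0.00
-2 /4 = -1 /2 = -0.50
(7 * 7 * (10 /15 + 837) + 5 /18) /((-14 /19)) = -14037713 /252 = -55705.21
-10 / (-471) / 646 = 5 / 152133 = 0.00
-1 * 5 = -5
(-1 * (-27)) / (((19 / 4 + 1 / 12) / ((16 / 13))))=2592 / 377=6.88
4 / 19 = 0.21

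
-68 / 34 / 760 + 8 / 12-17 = -18623 / 1140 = -16.34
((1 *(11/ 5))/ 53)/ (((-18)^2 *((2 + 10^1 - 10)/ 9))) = 11/ 19080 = 0.00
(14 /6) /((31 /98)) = 7.38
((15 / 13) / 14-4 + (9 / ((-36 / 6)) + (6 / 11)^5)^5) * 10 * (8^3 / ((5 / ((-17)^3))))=514149754675358045628898528689426784 / 9859582408483418705806552841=52147214.09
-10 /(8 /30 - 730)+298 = 1631029 /5473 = 298.01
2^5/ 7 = 32/ 7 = 4.57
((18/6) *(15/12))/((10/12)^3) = 162/25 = 6.48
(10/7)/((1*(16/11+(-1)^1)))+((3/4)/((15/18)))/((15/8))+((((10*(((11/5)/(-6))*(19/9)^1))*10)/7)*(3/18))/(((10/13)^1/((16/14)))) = 87778/99225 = 0.88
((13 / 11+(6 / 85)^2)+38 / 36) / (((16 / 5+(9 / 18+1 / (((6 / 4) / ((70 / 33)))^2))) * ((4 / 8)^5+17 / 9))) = 91460879136 / 446398447145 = 0.20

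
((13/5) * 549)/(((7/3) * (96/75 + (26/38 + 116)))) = 2034045/392231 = 5.19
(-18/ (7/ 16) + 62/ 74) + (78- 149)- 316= -110672/ 259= -427.31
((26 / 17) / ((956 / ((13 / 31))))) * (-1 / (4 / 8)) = -169 / 125953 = -0.00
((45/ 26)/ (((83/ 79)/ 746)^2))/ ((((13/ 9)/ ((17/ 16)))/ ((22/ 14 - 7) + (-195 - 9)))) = -4382074587476745/ 32598748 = -134424628.44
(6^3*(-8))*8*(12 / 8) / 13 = -20736 / 13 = -1595.08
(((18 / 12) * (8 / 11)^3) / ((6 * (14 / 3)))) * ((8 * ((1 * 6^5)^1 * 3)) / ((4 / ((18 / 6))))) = 26873856 / 9317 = 2884.39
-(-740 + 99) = 641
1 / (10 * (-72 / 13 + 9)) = 13 / 450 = 0.03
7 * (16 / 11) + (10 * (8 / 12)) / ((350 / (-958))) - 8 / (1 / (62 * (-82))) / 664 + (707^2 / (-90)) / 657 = 3380980621 / 75579966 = 44.73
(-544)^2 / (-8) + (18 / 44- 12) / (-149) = -121259521 / 3278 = -36991.92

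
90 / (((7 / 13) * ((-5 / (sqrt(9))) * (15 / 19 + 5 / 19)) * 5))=-6669 / 350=-19.05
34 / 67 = 0.51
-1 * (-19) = 19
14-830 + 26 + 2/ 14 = -789.86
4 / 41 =0.10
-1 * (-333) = 333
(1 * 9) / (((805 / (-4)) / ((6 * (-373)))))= 80568 / 805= 100.08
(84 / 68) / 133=3 / 323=0.01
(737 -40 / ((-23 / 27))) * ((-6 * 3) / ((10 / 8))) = -1298232 / 115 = -11288.97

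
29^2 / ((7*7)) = 841 / 49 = 17.16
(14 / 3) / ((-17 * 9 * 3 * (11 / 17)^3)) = -4046 / 107811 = -0.04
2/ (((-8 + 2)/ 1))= -1/ 3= -0.33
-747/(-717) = 249/239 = 1.04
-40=-40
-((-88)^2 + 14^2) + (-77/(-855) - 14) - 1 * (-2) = -6798883/855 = -7951.91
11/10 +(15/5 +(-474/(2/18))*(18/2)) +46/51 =-19578389/510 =-38389.00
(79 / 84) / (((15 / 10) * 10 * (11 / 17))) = 1343 / 13860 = 0.10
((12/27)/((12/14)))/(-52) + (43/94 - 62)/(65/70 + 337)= -0.19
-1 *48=-48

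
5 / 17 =0.29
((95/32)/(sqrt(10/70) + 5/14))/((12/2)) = -3325/288 + 665*sqrt(7)/144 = 0.67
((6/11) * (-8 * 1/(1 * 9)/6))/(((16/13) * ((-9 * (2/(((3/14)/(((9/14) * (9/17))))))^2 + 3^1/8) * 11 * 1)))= 15028/227693565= 0.00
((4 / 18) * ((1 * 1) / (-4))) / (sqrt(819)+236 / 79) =9322 / 45501147 - 6241 * sqrt(91) / 30334098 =-0.00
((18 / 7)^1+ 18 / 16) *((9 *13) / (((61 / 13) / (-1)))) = -314847 / 3416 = -92.17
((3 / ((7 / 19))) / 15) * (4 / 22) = 38 / 385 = 0.10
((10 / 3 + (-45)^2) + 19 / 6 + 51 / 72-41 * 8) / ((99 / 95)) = 3885595 / 2376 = 1635.35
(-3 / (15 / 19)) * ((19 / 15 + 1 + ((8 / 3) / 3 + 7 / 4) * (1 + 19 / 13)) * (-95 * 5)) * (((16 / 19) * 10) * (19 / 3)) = 296077760 / 351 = 843526.38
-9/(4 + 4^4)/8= -9/2080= -0.00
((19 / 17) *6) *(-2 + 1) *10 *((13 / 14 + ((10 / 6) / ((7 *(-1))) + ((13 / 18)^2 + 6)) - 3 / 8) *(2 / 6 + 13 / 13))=-5892470 / 9639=-611.32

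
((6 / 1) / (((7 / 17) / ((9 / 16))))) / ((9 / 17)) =867 / 56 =15.48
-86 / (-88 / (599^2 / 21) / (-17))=-262283531 / 924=-283856.64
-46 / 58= -23 / 29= -0.79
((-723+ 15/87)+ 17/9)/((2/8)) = -752660/261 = -2883.75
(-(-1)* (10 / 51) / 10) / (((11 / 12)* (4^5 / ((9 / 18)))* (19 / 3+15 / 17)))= 3 / 2072576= 0.00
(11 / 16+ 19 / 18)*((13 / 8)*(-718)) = -1171417 / 576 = -2033.71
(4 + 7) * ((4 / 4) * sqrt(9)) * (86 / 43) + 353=419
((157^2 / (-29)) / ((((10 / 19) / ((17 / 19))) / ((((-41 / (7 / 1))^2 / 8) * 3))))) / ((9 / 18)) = -2113183419 / 56840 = -37177.75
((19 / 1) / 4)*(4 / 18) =19 / 18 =1.06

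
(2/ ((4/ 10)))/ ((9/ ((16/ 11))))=0.81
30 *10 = 300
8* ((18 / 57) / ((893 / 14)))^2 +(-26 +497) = 135591107367 / 287879089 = 471.00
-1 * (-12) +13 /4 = 61 /4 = 15.25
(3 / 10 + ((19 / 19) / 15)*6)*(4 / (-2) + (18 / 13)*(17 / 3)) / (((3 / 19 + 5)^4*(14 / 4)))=2476099 / 1498848260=0.00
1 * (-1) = -1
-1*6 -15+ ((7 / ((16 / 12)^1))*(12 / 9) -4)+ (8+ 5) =-5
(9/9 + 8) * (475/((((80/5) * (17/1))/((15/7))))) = 64125/1904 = 33.68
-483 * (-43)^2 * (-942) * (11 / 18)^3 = 62207177263 / 324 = 191997460.69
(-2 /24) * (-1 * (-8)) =-2 /3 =-0.67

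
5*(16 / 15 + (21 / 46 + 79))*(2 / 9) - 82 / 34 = 919076 / 10557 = 87.06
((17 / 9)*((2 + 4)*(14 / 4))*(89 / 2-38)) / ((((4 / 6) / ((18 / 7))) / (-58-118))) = -175032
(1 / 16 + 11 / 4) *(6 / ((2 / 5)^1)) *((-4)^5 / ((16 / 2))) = -5400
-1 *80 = -80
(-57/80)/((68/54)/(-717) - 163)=1103463/252444080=0.00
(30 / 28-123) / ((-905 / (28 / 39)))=1138 / 11765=0.10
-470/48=-235/24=-9.79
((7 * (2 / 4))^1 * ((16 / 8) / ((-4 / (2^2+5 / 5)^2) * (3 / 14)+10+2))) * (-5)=-6125 / 2094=-2.93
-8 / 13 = -0.62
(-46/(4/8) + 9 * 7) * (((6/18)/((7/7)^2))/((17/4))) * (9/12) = -1.71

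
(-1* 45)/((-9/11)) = 55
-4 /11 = -0.36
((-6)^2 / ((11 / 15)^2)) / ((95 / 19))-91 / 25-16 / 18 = 241201 / 27225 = 8.86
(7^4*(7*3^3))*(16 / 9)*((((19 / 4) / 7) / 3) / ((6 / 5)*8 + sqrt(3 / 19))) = 39623360 / 2081 - 651700*sqrt(57) / 6243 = 18252.42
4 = 4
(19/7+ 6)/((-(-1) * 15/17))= 1037/105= 9.88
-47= -47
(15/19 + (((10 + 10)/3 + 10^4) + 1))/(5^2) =570482/1425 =400.34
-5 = -5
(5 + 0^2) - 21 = -16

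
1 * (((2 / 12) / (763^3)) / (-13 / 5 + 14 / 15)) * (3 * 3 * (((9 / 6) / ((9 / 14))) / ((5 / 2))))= -3 / 1586410525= -0.00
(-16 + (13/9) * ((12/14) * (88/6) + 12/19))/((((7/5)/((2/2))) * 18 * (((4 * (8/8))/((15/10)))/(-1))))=-4595/100548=-0.05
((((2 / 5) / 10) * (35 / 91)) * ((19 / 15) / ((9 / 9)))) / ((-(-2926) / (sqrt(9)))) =1 / 50050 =0.00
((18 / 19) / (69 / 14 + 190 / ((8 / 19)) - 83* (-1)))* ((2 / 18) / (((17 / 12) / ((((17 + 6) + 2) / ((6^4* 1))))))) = 350 / 131660937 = 0.00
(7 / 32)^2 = 0.05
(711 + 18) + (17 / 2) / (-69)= 100585 / 138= 728.88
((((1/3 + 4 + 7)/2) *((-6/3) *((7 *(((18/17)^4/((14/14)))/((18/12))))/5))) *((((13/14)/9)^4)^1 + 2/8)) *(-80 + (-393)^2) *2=-15570374847112/15166431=-1026634.07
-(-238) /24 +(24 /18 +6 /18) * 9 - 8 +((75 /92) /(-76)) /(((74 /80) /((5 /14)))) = 5742631 /339549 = 16.91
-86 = -86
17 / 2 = 8.50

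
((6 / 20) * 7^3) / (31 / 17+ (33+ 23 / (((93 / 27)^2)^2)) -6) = 16155152853 / 4550906410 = 3.55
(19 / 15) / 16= 19 / 240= 0.08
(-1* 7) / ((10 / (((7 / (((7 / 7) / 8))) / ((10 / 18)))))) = -1764 / 25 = -70.56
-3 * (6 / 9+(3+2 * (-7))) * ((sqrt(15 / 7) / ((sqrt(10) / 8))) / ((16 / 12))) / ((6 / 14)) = 31 * sqrt(42) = 200.90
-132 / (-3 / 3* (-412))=-33 / 103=-0.32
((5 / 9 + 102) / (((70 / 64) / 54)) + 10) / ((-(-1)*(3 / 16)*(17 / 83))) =235807648 / 1785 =132105.12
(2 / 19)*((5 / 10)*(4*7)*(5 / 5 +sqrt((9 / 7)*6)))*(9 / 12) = 21 / 19 +9*sqrt(42) / 19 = 4.18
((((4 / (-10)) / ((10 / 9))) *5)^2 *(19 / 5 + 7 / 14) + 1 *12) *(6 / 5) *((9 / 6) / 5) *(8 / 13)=233388 / 40625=5.74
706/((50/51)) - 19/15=53914/75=718.85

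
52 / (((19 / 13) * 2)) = 338 / 19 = 17.79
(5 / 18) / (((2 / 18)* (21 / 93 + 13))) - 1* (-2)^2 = -625 / 164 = -3.81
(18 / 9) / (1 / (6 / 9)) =4 / 3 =1.33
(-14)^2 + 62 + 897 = 1155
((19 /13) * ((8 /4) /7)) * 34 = 1292 /91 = 14.20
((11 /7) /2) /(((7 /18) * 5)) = 99 /245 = 0.40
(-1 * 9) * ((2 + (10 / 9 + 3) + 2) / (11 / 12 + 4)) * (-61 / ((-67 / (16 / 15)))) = -284992 / 19765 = -14.42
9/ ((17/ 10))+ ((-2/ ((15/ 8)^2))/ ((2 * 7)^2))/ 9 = 8929706/ 1686825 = 5.29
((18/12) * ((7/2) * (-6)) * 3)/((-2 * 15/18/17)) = 9639/10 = 963.90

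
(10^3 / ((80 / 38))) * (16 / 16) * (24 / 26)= 5700 / 13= 438.46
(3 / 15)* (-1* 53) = -53 / 5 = -10.60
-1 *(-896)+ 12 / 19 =17036 / 19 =896.63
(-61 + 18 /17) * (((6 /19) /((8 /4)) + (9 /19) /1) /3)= -4076 /323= -12.62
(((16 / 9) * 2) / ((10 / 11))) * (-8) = -1408 / 45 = -31.29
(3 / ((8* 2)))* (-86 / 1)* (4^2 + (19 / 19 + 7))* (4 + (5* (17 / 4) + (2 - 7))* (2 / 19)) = -83979 / 38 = -2209.97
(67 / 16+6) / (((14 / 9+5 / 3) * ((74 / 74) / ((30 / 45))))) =489 / 232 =2.11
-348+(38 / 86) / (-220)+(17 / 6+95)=-7099787 / 28380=-250.17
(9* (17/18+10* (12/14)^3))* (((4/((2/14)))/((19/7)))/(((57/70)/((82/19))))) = 73326040/20577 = 3563.50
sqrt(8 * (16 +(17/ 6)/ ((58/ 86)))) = 2 * sqrt(305805)/ 87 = 12.71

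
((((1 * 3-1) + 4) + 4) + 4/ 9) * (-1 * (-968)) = 90992/ 9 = 10110.22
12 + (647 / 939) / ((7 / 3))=12.30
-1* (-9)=9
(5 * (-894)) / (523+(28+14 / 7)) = -4470 / 553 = -8.08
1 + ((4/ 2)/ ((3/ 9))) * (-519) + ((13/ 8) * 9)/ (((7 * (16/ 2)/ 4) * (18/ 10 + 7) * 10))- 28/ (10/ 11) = -154925879/ 49280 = -3143.79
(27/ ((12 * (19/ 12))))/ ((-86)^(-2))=199692/ 19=10510.11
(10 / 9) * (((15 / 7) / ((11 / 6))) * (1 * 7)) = 9.09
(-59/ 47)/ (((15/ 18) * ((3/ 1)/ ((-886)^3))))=82069761808/ 235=349233028.97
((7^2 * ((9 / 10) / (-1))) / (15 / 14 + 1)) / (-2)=3087 / 290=10.64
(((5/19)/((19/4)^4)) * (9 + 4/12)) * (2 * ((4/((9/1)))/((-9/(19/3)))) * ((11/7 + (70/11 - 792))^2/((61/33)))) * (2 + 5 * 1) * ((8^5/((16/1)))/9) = -305756299927224320/191243070117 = -1598783.68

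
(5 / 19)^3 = 0.02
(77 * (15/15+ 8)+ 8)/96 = 701/96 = 7.30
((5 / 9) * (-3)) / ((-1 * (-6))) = -0.28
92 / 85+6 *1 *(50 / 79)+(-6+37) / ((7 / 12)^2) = 95.98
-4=-4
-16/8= -2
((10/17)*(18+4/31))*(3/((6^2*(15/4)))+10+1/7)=3599048/33201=108.40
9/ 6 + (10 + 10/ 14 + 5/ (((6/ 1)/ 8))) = 793/ 42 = 18.88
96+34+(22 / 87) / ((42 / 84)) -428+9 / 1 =-25099 / 87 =-288.49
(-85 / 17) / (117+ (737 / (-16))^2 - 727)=-1280 / 387009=-0.00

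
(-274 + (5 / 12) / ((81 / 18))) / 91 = -2113 / 702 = -3.01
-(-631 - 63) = 694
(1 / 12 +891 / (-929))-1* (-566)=6300005 / 11148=565.12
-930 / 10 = -93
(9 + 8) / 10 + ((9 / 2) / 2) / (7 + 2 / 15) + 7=19293 / 2140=9.02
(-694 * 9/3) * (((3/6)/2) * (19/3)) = -6593/2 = -3296.50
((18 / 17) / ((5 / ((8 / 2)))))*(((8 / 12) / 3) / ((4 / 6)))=24 / 85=0.28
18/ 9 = 2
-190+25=-165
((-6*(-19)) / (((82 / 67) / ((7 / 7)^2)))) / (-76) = -1.23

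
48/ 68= 12/ 17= 0.71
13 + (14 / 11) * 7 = 241 / 11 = 21.91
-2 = -2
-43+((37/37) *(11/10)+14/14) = -409/10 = -40.90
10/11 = 0.91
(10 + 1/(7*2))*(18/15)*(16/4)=1692/35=48.34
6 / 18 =1 / 3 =0.33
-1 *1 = -1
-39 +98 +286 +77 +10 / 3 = 1276 / 3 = 425.33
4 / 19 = 0.21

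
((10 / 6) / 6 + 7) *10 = 655 / 9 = 72.78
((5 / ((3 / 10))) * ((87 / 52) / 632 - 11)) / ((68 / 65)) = -45177125 / 257856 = -175.20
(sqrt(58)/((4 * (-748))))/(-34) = sqrt(58)/101728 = 0.00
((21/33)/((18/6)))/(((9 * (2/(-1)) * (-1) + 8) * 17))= 7/14586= 0.00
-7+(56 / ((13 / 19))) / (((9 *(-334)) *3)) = -410851 / 58617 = -7.01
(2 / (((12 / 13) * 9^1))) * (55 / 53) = 715 / 2862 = 0.25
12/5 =2.40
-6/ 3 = -2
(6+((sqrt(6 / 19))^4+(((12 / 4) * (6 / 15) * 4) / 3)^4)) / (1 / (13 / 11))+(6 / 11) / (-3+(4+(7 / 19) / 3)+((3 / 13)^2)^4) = 2000549049888250888 / 129571595887806875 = 15.44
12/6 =2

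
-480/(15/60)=-1920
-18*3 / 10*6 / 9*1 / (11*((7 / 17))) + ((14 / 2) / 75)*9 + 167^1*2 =643037 / 1925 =334.05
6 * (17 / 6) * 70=1190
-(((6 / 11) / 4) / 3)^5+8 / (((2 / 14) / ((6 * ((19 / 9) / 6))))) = 5483464439 / 46382688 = 118.22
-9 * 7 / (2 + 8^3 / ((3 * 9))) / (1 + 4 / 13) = -22113 / 9622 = -2.30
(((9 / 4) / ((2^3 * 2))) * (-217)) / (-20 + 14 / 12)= 5859 / 3616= 1.62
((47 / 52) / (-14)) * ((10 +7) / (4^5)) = -799 / 745472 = -0.00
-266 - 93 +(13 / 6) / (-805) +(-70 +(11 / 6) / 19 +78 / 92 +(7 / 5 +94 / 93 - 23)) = -425448053 / 948290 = -448.65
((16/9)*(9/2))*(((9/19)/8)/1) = 9/19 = 0.47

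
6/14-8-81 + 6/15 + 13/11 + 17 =-26946/385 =-69.99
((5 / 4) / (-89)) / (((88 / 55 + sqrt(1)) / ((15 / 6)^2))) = -625 / 18512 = -0.03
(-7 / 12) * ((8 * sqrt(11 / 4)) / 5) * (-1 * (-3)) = -7 * sqrt(11) / 5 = -4.64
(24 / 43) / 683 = 24 / 29369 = 0.00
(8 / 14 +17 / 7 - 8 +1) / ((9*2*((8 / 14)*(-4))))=7 / 72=0.10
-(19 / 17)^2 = -361 / 289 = -1.25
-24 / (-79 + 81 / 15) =15 / 46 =0.33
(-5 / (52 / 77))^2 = 148225 / 2704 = 54.82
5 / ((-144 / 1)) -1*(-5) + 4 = 1291 / 144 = 8.97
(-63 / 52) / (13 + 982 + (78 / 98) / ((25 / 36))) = -77175 / 63454508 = -0.00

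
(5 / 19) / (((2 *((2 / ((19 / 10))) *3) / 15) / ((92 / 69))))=5 / 6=0.83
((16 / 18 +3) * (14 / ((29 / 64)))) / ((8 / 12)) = 15680 / 87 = 180.23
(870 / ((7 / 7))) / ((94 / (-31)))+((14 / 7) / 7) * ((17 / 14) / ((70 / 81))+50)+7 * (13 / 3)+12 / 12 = -116503753 / 483630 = -240.89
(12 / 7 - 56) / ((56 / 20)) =-950 / 49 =-19.39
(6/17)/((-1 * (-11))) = 0.03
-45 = -45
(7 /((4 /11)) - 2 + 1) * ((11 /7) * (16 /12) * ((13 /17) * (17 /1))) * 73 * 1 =36287.95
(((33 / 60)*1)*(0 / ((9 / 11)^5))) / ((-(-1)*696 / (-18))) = 0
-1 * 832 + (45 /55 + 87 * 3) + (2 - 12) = -6382 /11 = -580.18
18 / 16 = 9 / 8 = 1.12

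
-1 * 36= -36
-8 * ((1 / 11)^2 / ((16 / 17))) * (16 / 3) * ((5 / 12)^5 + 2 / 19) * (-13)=0.57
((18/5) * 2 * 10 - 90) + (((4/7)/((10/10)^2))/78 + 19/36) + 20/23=-1250425/75348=-16.60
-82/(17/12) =-984/17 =-57.88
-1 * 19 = -19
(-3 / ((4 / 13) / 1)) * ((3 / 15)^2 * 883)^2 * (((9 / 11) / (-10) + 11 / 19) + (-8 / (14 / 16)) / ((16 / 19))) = 4608829783857 / 36575000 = 126010.38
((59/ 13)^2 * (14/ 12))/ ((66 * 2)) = 24367/ 133848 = 0.18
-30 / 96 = -5 / 16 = -0.31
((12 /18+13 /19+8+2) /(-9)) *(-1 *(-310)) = -200570 /513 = -390.97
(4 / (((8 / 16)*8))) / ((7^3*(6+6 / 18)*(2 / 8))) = 12 / 6517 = 0.00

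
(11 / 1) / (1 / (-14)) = -154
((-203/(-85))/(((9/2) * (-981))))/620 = -203/232644150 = -0.00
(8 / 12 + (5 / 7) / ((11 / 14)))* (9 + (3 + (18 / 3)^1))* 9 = 2808 / 11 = 255.27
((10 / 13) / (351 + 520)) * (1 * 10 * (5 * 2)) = 1000 / 11323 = 0.09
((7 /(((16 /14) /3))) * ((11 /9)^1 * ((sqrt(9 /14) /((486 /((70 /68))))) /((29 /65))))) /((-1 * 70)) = -0.00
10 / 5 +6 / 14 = 17 / 7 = 2.43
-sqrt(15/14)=-sqrt(210)/14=-1.04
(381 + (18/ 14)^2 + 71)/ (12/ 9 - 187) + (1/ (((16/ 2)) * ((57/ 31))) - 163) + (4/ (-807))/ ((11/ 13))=-6090421513859/ 36826554072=-165.38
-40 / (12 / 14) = -140 / 3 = -46.67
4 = 4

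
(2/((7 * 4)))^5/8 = 0.00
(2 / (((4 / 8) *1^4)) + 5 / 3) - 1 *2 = 11 / 3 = 3.67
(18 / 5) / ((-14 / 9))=-81 / 35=-2.31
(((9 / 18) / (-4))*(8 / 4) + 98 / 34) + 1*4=451 / 68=6.63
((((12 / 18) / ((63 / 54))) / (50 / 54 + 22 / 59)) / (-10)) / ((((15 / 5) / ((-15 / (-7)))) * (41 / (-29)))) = 92394 / 4156621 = 0.02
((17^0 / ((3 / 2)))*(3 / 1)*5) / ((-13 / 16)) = -12.31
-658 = -658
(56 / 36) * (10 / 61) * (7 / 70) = 14 / 549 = 0.03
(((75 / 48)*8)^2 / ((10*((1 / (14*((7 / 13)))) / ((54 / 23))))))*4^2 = 1323000 / 299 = 4424.75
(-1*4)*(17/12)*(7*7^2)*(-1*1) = 5831/3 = 1943.67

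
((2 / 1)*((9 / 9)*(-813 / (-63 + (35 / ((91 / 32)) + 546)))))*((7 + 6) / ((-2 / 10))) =1373970 / 6439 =213.38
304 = 304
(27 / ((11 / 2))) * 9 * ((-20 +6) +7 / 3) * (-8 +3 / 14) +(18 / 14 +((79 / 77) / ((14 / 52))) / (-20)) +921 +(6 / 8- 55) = 52617471 / 10780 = 4881.03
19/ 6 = 3.17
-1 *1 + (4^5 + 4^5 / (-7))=6137 / 7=876.71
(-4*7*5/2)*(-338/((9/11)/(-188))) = -48928880/9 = -5436542.22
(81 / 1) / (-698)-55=-38471 / 698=-55.12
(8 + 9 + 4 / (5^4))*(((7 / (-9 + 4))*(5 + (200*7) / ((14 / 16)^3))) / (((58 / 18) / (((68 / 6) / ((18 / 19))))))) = -23493161781 / 126875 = -185167.78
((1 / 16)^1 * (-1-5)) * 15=-5.62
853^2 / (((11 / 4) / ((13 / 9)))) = 37835668 / 99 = 382178.46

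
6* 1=6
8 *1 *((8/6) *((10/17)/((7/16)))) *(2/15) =2048/1071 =1.91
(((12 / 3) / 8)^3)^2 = 1 / 64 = 0.02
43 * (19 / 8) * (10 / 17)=4085 / 68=60.07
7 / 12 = 0.58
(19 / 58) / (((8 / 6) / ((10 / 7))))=0.35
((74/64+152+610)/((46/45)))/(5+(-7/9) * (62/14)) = 9890505/20608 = 479.94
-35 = -35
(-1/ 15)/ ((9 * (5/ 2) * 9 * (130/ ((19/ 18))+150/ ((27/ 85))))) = -19/ 34360875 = -0.00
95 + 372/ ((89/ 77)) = 37099/ 89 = 416.84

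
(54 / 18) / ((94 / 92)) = 138 / 47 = 2.94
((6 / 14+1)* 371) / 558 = 0.95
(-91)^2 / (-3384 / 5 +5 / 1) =-41405 / 3359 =-12.33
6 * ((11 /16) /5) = 33 /40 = 0.82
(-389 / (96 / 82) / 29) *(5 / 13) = -4.41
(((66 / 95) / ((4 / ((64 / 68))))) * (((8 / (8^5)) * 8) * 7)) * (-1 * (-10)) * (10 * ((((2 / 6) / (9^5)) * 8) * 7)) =2695 / 38145654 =0.00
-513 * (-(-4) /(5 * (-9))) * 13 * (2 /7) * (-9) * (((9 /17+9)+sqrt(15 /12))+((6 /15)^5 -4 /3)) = -23259373488 /1859375 -26676 * sqrt(5) /35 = -14213.51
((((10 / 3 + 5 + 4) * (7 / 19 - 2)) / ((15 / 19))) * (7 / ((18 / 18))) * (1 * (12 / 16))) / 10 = -8029 / 600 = -13.38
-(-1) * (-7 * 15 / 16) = -105 / 16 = -6.56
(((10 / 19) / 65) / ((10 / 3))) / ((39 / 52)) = 4 / 1235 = 0.00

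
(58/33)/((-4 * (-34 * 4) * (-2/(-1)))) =29/17952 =0.00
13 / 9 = 1.44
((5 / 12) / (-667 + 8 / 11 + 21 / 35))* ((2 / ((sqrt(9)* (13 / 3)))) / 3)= -275 / 8567208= -0.00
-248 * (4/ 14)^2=-992/ 49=-20.24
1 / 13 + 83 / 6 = 1085 / 78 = 13.91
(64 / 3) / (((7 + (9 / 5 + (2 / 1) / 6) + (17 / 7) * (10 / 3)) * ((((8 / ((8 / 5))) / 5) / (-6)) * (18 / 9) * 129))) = -2240 / 77787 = -0.03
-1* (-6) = 6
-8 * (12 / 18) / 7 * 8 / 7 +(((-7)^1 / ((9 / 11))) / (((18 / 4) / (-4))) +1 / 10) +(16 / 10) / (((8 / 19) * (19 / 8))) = 334753 / 39690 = 8.43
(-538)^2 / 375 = 289444 / 375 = 771.85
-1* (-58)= 58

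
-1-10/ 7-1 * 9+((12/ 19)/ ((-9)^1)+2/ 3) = -4322/ 399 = -10.83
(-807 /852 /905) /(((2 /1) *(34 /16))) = -269 /1092335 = -0.00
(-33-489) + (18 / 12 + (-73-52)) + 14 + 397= -469 / 2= -234.50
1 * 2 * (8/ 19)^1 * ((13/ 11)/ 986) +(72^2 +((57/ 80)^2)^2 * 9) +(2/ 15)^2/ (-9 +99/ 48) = 21866424435819206467/ 4216175124480000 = 5186.32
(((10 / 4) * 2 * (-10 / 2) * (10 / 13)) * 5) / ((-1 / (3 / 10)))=28.85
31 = 31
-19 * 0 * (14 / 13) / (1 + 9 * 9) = 0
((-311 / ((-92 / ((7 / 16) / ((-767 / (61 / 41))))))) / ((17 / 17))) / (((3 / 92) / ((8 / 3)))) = -132797 / 566046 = -0.23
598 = 598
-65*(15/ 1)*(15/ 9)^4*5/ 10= -203125/ 54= -3761.57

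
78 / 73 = 1.07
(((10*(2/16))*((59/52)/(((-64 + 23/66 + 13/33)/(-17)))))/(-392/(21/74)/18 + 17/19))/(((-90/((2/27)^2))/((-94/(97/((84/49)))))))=-19704938/38715372279675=-0.00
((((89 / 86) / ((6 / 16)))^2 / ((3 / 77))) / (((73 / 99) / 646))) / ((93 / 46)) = 84705.14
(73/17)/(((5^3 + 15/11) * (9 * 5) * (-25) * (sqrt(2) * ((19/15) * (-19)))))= 803 * sqrt(2)/1279564500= 0.00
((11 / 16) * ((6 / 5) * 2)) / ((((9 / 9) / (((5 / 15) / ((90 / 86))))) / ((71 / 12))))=33583 / 10800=3.11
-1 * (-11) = 11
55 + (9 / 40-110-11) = -2631 / 40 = -65.78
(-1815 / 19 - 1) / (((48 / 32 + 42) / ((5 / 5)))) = -3668 / 1653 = -2.22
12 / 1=12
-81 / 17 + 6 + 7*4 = 497 / 17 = 29.24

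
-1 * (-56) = 56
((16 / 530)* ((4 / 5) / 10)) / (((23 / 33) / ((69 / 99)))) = 16 / 6625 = 0.00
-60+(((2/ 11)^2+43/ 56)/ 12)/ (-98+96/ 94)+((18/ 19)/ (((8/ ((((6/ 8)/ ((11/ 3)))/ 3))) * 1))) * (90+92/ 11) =-138973048149/ 2347260608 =-59.21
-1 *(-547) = 547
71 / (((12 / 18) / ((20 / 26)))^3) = 239625 / 2197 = 109.07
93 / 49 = 1.90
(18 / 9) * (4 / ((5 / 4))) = 32 / 5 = 6.40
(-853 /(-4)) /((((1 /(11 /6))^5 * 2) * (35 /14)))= 137376503 /155520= 883.34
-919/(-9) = 919/9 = 102.11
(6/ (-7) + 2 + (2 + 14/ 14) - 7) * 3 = -60/ 7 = -8.57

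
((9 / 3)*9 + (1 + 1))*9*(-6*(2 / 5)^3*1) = -12528 / 125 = -100.22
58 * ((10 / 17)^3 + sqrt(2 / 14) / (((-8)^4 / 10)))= 145 * sqrt(7) / 7168 + 58000 / 4913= 11.86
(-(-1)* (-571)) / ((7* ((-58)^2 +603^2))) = -571 / 2568811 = -0.00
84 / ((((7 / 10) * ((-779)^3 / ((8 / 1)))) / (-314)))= 301440 / 472729139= 0.00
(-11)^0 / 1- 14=-13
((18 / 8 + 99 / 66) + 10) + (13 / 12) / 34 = 5623 / 408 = 13.78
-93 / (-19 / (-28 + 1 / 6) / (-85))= 11580.13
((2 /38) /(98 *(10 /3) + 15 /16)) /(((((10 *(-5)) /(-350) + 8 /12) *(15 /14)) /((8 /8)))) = 4704 /25395875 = 0.00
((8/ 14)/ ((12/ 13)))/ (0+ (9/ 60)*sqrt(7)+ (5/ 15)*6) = 10400/ 32277 -260*sqrt(7)/ 10759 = 0.26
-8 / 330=-4 / 165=-0.02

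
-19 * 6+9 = -105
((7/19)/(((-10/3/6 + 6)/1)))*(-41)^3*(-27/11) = 16747803/1463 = 11447.58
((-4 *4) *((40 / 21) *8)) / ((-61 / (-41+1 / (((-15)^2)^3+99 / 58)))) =-138684980485120 / 846300783069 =-163.87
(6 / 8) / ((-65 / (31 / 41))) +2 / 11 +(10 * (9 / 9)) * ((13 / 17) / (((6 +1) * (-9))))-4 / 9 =-16440491 / 41861820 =-0.39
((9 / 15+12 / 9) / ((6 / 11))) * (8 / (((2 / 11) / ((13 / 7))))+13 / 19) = 1165307 / 3990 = 292.06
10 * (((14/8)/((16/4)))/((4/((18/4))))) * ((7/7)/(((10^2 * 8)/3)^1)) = 189/10240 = 0.02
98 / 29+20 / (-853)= 3.36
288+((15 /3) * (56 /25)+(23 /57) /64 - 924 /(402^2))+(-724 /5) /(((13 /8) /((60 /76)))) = 81199251397 /354810560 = 228.85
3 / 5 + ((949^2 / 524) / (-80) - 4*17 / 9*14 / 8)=-12867521 / 377280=-34.11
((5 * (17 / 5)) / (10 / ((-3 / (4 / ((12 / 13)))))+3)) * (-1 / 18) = 17 / 206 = 0.08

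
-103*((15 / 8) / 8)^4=-5214375 / 16777216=-0.31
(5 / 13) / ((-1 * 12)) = -5 / 156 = -0.03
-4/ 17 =-0.24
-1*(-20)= 20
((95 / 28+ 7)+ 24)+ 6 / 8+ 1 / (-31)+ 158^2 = 5424807 / 217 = 24999.11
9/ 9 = 1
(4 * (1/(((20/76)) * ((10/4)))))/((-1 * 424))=-19/1325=-0.01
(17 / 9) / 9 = 17 / 81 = 0.21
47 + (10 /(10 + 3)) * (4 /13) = 7983 /169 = 47.24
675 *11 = 7425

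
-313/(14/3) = -939/14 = -67.07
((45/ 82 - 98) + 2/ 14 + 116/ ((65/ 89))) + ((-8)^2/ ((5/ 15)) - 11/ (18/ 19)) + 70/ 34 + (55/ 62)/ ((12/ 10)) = 86608189951/ 353922660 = 244.71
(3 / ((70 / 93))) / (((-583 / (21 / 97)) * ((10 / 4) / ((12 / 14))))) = -5022 / 9896425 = -0.00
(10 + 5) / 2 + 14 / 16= 67 / 8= 8.38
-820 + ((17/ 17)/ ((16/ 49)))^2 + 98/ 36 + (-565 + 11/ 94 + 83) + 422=-93970361/ 108288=-867.78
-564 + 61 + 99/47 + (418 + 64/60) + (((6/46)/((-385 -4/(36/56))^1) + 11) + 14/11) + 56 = -8512575464/628023165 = -13.55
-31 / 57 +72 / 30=1.86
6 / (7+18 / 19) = 114 / 151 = 0.75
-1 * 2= -2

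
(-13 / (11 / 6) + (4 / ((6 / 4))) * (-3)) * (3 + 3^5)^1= -40836 / 11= -3712.36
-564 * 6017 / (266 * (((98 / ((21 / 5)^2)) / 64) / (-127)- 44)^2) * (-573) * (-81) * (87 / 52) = -2291503048676438294016 / 4478228571640369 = -511698.55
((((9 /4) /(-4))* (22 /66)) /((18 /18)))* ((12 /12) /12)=-1 /64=-0.02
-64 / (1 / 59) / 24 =-472 / 3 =-157.33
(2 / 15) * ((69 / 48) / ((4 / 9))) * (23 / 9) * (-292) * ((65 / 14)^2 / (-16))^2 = -137867517125 / 236027904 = -584.12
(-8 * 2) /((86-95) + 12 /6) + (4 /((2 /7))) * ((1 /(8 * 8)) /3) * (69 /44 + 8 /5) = 372073 /147840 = 2.52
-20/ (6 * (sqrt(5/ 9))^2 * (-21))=2/ 7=0.29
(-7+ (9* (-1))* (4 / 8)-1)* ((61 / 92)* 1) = -1525 / 184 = -8.29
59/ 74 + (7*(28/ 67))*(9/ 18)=11205/ 4958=2.26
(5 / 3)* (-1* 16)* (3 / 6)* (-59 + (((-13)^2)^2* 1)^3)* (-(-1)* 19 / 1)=-17706544693040720 / 3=-5902181564346906.67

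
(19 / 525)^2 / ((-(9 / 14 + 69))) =-722 / 38390625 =-0.00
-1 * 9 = -9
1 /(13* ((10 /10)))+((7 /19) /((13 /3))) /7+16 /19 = 230 /247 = 0.93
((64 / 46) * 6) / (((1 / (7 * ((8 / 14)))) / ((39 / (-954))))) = -1664 / 1219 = -1.37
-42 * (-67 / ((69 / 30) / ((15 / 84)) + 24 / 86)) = 213.84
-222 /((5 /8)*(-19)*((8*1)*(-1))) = -222 /95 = -2.34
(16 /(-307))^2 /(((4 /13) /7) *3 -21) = -23296 /178978851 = -0.00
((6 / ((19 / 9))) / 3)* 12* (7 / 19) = 1512 / 361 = 4.19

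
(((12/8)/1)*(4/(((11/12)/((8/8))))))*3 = 216/11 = 19.64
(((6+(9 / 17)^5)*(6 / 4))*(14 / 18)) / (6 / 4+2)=2859397 / 1419857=2.01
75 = 75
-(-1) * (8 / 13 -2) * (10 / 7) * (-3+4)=-180 / 91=-1.98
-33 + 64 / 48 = -95 / 3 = -31.67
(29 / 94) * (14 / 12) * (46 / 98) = 667 / 3948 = 0.17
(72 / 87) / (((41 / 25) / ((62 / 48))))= 775 / 1189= 0.65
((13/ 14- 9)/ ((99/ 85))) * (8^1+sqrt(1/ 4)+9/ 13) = -2295595/ 36036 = -63.70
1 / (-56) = -1 / 56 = -0.02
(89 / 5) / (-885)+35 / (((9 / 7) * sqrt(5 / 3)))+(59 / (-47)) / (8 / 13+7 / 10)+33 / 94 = -14779937 / 23709150+49 * sqrt(15) / 9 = 20.46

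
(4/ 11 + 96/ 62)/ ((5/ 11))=652/ 155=4.21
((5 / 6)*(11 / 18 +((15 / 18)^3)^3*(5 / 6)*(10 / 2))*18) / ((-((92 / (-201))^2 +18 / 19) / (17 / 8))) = -621879926635595 / 15909931892736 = -39.09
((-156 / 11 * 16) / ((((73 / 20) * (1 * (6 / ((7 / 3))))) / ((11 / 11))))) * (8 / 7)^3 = -4259840 / 118041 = -36.09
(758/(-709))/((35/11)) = -8338/24815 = -0.34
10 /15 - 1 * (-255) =767 /3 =255.67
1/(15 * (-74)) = -1/1110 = -0.00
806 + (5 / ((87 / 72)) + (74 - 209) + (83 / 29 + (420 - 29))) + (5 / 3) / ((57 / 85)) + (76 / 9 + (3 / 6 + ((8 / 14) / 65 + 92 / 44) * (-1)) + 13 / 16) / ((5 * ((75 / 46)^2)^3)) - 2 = 814602488752123077406 / 761619012451171875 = 1069.57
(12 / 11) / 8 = 0.14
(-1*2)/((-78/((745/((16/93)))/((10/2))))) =4619/208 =22.21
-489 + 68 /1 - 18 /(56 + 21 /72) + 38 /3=-1656271 /4053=-408.65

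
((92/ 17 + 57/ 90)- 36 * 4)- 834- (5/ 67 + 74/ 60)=-5542732/ 5695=-973.26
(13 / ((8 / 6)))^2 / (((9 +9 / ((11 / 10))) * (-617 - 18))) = -1859 / 213360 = -0.01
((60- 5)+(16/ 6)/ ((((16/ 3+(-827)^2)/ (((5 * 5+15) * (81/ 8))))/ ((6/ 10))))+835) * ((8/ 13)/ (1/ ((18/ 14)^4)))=95848683955632/ 64042927039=1496.63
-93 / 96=-31 / 32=-0.97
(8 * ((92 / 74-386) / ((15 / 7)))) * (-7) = 5580512 / 555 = 10054.98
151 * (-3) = -453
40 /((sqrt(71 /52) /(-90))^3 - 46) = -137493735275520000000 /158117795566847642089 + 215317440000 * sqrt(923) /158117795566847642089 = -0.87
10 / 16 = 5 / 8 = 0.62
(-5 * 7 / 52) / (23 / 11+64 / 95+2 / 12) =-109725 / 477854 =-0.23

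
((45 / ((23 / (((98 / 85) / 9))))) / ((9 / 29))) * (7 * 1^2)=19894 / 3519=5.65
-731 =-731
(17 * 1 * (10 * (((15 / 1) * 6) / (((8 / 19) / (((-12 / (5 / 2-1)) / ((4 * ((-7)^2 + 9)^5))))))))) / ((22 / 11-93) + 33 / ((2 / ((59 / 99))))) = 218025 / 159822873008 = 0.00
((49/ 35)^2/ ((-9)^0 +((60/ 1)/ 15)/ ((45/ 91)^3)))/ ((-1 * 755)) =-35721/ 468916759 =-0.00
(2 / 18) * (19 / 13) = 19 / 117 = 0.16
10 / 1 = 10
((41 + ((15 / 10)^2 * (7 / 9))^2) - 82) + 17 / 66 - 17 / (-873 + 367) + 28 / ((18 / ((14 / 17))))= -22522619 / 619344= -36.37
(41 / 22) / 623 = 41 / 13706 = 0.00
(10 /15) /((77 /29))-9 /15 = -403 /1155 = -0.35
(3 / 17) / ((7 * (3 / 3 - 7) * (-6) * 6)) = 1 / 8568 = 0.00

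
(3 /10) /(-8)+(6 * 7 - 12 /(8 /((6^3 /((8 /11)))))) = -32283 /80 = -403.54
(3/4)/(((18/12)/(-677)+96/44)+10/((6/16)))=67023/2577818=0.03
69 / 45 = 23 / 15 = 1.53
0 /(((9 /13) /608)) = 0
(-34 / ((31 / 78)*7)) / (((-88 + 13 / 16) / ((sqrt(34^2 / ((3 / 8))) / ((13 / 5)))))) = 2.99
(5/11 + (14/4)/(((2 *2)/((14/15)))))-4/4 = 179/660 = 0.27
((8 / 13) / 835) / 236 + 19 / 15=2433697 / 1921335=1.27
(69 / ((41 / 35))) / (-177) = -805 / 2419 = -0.33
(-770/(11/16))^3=-1404928000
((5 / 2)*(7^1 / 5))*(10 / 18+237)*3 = 7483 / 3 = 2494.33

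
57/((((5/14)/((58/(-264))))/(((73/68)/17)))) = -281561/127160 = -2.21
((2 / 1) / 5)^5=32 / 3125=0.01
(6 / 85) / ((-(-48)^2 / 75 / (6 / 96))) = -5 / 34816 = -0.00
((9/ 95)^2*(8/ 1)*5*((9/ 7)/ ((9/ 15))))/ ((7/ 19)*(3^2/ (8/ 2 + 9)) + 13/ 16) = 404352/ 561127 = 0.72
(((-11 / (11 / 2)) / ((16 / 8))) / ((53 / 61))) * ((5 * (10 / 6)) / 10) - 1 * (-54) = 16867 / 318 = 53.04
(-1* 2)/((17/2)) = -4/17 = -0.24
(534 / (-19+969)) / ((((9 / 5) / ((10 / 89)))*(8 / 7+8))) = 7 / 1824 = 0.00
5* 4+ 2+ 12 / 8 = 47 / 2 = 23.50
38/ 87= 0.44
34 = 34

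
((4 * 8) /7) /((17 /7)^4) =10976 /83521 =0.13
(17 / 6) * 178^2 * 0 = 0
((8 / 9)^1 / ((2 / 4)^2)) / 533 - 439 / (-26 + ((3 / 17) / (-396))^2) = 10608439224208 / 628042116195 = 16.89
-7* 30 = -210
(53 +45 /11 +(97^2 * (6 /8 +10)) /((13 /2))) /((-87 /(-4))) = 8933570 /12441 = 718.07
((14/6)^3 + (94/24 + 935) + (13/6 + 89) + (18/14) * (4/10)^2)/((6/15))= 19712563/7560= 2607.48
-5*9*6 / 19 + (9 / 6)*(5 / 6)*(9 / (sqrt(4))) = -1305 / 152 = -8.59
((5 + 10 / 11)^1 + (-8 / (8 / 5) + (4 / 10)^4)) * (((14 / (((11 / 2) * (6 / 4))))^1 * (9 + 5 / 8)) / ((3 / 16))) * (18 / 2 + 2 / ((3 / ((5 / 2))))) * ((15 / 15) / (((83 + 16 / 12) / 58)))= 1038944256 / 1739375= 597.31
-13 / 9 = -1.44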